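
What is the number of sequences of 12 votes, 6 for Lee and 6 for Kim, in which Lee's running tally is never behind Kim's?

132

Reading a vote for the leader as '(' and for the other as ')' turns such a sequence into a balanced string of 6 pairs, so the count is C_6.
C_6 = 132.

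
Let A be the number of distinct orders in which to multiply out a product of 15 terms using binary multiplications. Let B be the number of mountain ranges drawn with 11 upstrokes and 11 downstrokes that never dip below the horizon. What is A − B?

2615654

Bracketing 15 factors into binary products is counted by C_{15−1} = C_14. So A = C_14 = 2674440.
A Dyck path with 11 up-steps and 11 down-steps has semilength 11, so there are C_11 of them. So B = C_11 = 58786.
A − B = 2674440 − 58786 = 2615654.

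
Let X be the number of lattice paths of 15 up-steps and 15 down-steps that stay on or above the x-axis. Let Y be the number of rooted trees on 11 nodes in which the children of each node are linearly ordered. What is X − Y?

Dyck paths of semilength n (length 2n) are counted by C_n; here n = 15. So X = C_15 = 9694845.
Rooted ordered (plane) trees on m nodes have m−1 edges and are counted by C_{m−1}; m = 11 gives C_10. So Y = C_10 = 16796.
X − Y = 9694845 − 16796 = 9678049.

9678049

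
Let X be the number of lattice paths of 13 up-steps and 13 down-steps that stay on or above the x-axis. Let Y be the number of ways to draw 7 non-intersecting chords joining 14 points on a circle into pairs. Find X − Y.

742471

A Dyck path with 13 up-steps and 13 down-steps has semilength 13, so there are C_13 of them. So X = C_13 = 742900.
Pairing 14 circle points by 7 non-crossing chords gives C_7 matchings. So Y = C_7 = 429.
X − Y = 742900 − 429 = 742471.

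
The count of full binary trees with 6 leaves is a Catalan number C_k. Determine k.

Full binary trees with 6 leaves have 6−1 = 5 internal nodes, so there are C_5 of them.

5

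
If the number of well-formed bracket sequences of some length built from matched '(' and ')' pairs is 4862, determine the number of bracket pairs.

Balanced strings of n bracket-pairs are counted by C_n; 4862 = C_9.

9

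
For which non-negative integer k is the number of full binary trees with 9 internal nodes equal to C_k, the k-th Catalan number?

The number of full binary trees on 9 internal nodes is the Catalan number C_9.

9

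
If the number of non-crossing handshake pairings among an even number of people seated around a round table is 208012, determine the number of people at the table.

24

Non-crossing handshake pairings of 2n people are counted by C_n. Since C_12 = 208012, the index is 12.
So n = 12, and there are 2n = 24 people.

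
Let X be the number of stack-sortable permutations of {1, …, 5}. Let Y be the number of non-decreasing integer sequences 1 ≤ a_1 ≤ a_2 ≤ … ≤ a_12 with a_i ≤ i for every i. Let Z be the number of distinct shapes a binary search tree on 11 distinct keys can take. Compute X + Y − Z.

Stack-sortable permutations are exactly the 231-avoiding ones, counted by C_n; here n = 5. So X = C_5 = 42.
Weakly increasing sequences with a_i ≤ i biject with Dyck paths of semilength 12, so there are C_12. So Y = C_12 = 208012.
Rooted binary trees with 11 nodes (each child slot possibly empty) number C_11. So Z = C_11 = 58786.
X + Y − Z = 42 + 208012 − 58786 = 149268.

149268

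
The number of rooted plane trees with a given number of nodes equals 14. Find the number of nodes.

Rooted ordered trees on m nodes are counted by C_{m−1}; 14 = C_4.
So the index is 4, and the number of nodes is 4 + 1 = 5.

5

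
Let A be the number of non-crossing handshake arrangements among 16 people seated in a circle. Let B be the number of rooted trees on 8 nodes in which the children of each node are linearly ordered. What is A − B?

1001

Non-crossing handshake pairings of 2n people are counted by C_n; 16 people gives n = 8. So A = C_8 = 1430.
Rooted ordered (plane) trees on m nodes have m−1 edges and are counted by C_{m−1}; m = 8 gives C_7. So B = C_7 = 429.
A − B = 1430 − 429 = 1001.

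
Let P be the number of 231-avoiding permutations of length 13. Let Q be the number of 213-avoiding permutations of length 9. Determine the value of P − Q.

Permutations of [n] avoiding any single length-3 pattern are counted by C_n; here n = 13. So P = C_13 = 742900.
For any fixed pattern of length 3, the pattern-avoiding permutations of [9] number C_9. So Q = C_9 = 4862.
P − Q = 742900 − 4862 = 738038.

738038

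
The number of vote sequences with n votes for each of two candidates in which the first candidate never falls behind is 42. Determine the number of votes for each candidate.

5

Such ballot sequences with n votes each are counted by C_n, and C_5 = 42.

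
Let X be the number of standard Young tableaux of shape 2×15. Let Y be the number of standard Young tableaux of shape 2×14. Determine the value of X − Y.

7020405

Standard Young tableaux of shape 2×n are counted by C_n; here n = 15. So X = C_15 = 9694845.
Standard Young tableaux of shape 2×n are counted by C_n; here n = 14. So Y = C_14 = 2674440.
X − Y = 9694845 − 2674440 = 7020405.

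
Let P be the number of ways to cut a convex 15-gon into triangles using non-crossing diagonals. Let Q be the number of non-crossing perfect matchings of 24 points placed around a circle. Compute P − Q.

534888

The number of triangulations of a 15-gon is the Catalan number C_13 (index = sides − 2). So P = C_13 = 742900.
Pairing 24 circle points by 12 non-crossing chords gives C_12 matchings. So Q = C_12 = 208012.
P − Q = 742900 − 208012 = 534888.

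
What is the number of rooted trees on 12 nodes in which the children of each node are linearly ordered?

Rooted ordered (plane) trees on m nodes have m−1 edges and are counted by C_{m−1}; m = 12 gives C_11.
C_11 = C(22,11)/12 = 705432/12 = 58786.

58786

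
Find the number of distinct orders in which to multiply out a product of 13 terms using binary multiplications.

Ways to associate a product of 13 factors correspond to binary trees on 13 leaves, so the count is C_12.
C_12 = C_11 · 2(2·11+1)/(11+2) = 58786 · 46/13 = 208012.

208012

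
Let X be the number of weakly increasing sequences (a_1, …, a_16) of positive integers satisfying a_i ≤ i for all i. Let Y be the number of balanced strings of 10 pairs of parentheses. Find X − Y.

35340874

Weakly increasing sequences with a_i ≤ i biject with Dyck paths of semilength 16, so there are C_16. So X = C_16 = 35357670.
With 10 pairs the number of balanced bracket strings is the Catalan number C_10. So Y = C_10 = 16796.
X − Y = 35357670 − 16796 = 35340874.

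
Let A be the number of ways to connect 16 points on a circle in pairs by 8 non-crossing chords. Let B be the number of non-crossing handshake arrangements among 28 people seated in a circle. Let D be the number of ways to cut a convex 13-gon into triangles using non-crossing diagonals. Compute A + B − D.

2617084

Non-crossing perfect matchings of 2n points on a circle are counted by C_n; with 16 points, n = 8. So A = C_8 = 1430.
Non-crossing handshake pairings of 2n people are counted by C_n; 28 people gives n = 14. So B = C_14 = 2674440.
A convex 13-gon is triangulated into 11 triangles, and the number of such triangulations is the Catalan number C_{13−2} = C_11. So D = C_11 = 58786.
A + B − D = 1430 + 2674440 − 58786 = 2617084.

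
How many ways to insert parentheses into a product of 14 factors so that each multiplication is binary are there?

742900

Ways to associate a product of 14 factors correspond to binary trees on 14 leaves, so the count is C_13.
C_13 = 742900.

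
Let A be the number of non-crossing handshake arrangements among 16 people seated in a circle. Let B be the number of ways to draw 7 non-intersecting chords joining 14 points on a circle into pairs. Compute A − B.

1001

Non-crossing handshake pairings of 2n people are counted by C_n; 16 people gives n = 8. So A = C_8 = 1430.
Pairing 14 circle points by 7 non-crossing chords gives C_7 matchings. So B = C_7 = 429.
A − B = 1430 − 429 = 1001.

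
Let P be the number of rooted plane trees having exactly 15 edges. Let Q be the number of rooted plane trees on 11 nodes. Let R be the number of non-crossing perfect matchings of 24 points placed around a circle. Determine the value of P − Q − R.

9470037

Rooted ordered trees with n edges are counted by C_n; here n = 15. So P = C_15 = 9694845.
Rooted ordered (plane) trees on m nodes have m−1 edges and are counted by C_{m−1}; m = 11 gives C_10. So Q = C_10 = 16796.
Non-crossing perfect matchings of 2n points on a circle are counted by C_n; with 24 points, n = 12. So R = C_12 = 208012.
P − Q − R = 9694845 − 16796 − 208012 = 9470037.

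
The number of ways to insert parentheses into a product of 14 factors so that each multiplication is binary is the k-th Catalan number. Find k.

13

Ways to associate a product of 14 factors correspond to binary trees on 14 leaves, so the count is C_13.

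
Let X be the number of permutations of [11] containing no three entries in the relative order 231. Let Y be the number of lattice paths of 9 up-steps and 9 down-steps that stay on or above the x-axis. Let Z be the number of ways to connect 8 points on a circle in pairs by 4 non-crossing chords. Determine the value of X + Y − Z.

63634

For any fixed pattern of length 3, the pattern-avoiding permutations of [11] number C_11. So X = C_11 = 58786.
A Dyck path with 9 up-steps and 9 down-steps has semilength 9, so there are C_9 of them. So Y = C_9 = 4862.
Non-crossing perfect matchings of 2n points on a circle are counted by C_n; with 8 points, n = 4. So Z = C_4 = 14.
X + Y − Z = 58786 + 4862 − 14 = 63634.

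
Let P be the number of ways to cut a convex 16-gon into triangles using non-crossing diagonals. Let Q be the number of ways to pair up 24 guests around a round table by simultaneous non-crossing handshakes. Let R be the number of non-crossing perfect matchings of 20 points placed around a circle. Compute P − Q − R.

Triangulations of a convex m-gon are counted by C_{m−2}; with m = 16 this is C_14. So P = C_14 = 2674440.
Non-crossing handshake pairings of 2n people are counted by C_n; 24 people gives n = 12. So Q = C_12 = 208012.
Pairing 20 circle points by 10 non-crossing chords gives C_10 matchings. So R = C_10 = 16796.
P − Q − R = 2674440 − 208012 − 16796 = 2449632.

2449632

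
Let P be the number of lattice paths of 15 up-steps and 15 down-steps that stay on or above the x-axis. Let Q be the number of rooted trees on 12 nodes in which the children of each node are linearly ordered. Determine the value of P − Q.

A Dyck path with 15 up-steps and 15 down-steps has semilength 15, so there are C_15 of them. So P = C_15 = 9694845.
Rooted ordered (plane) trees on m nodes have m−1 edges and are counted by C_{m−1}; m = 12 gives C_11. So Q = C_11 = 58786.
P − Q = 9694845 − 58786 = 9636059.

9636059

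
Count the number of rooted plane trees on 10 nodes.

Rooted ordered (plane) trees on m nodes have m−1 edges and are counted by C_{m−1}; m = 10 gives C_9.
C_9 = C_8 · 2(2·8+1)/(8+2) = 1430 · 34/10 = 4862.

4862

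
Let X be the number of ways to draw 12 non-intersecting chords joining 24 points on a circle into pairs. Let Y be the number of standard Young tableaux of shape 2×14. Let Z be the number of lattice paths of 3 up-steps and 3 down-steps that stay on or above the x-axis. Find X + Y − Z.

2882447

Non-crossing perfect matchings of 2n points on a circle are counted by C_n; with 24 points, n = 12. So X = C_12 = 208012.
Standard Young tableaux of shape 2×n are counted by C_n; here n = 14. So Y = C_14 = 2674440.
Dyck paths of semilength n (length 2n) are counted by C_n; here n = 3. So Z = C_3 = 5.
X + Y − Z = 208012 + 2674440 − 5 = 2882447.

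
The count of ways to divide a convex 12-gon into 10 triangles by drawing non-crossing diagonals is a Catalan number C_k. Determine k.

10

The number of triangulations of a 12-gon is the Catalan number C_10 (index = sides − 2).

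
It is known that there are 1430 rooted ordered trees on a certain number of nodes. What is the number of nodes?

9

Rooted ordered trees on m nodes are counted by C_{m−1}. Since C_8 = 1430, the index is 8.
So the index is 8, and the number of nodes is 8 + 1 = 9.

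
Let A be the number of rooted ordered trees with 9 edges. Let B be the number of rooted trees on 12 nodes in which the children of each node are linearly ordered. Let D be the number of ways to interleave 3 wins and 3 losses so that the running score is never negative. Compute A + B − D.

Rooted ordered trees with n edges are counted by C_n; here n = 9. So A = C_9 = 4862.
A rooted plane tree on 12 nodes has 11 edges, and such trees are counted by C_11. So B = C_11 = 58786.
Ballot sequences with n votes each where one side never trails are Dyck words, counted by C_n; here n = 3. So D = C_3 = 5.
A + B − D = 4862 + 58786 − 5 = 63643.

63643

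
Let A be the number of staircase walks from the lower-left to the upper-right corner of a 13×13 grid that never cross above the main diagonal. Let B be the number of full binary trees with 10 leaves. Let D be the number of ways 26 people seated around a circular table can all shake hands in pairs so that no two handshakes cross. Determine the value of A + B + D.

1490662

Monotone paths in an n×n grid that stay weakly below the diagonal are counted by C_n; here n = 13. So A = C_13 = 742900.
A full binary tree with L leaves has L−1 internal nodes and is counted by C_{L−1}; L = 10 gives C_9. So B = C_9 = 4862.
With 26 = 2·13 people, non-crossing handshake pairings are non-crossing perfect matchings on a circle, counted by C_13. So D = C_13 = 742900.
A + B + D = 742900 + 4862 + 742900 = 1490662.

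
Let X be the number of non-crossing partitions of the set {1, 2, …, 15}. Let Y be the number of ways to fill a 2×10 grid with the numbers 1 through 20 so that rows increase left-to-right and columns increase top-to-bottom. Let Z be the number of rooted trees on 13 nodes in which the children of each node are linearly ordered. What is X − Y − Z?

9470037

The non-crossing partitions of [15] form a lattice of size C_15. So X = C_15 = 9694845.
Standard Young tableaux of shape 2×n are counted by C_n; here n = 10. So Y = C_10 = 16796.
Rooted ordered (plane) trees on m nodes have m−1 edges and are counted by C_{m−1}; m = 13 gives C_12. So Z = C_12 = 208012.
X − Y − Z = 9694845 − 16796 − 208012 = 9470037.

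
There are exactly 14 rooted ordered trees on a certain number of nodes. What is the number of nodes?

5

Rooted ordered trees on m nodes are counted by C_{m−1}, and C_4 = 14.
So the index is 4, and the number of nodes is 4 + 1 = 5.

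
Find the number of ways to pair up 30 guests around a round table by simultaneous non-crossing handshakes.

9694845

Non-crossing handshake pairings of 2n people are counted by C_n; 30 people gives n = 15.
C_15 = 9694845.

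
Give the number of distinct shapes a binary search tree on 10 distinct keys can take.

16796

Rooted binary trees with 10 nodes (each child slot possibly empty) number C_10.
C_10 = C(20,10)/11 = 184756/11 = 16796.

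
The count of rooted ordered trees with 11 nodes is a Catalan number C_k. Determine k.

A rooted plane tree on 11 nodes has 10 edges, and such trees are counted by C_10.

10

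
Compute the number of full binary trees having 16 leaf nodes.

9694845

Full binary trees with 16 leaves have 16−1 = 15 internal nodes, so there are C_15 of them.
C_15 = C_14 · 2(2·14+1)/(14+2) = 2674440 · 58/16 = 9694845.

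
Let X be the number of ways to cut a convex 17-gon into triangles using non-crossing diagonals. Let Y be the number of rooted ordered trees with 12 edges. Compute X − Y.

9486833

A convex 17-gon is triangulated into 15 triangles, and the number of such triangulations is the Catalan number C_{17−2} = C_15. So X = C_15 = 9694845.
Rooted ordered trees with n edges are counted by C_n; here n = 12. So Y = C_12 = 208012.
X − Y = 9694845 − 208012 = 9486833.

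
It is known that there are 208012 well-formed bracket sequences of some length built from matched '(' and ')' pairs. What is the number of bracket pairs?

Balanced strings of n bracket-pairs are counted by C_n; 208012 = C_12.

12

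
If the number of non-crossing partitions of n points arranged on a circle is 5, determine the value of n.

3

Non-crossing partitions of [n] are counted by C_n. The Catalan number equal to 5 is C_3.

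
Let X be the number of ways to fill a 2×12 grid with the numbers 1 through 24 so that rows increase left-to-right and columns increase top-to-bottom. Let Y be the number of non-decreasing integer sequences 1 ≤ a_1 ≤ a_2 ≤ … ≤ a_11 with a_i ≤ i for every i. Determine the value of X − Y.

Standard Young tableaux of shape 2×n are counted by C_n; here n = 12. So X = C_12 = 208012.
Such sub-staircase sequences of length n are counted by C_n; here n = 11. So Y = C_11 = 58786.
X − Y = 208012 − 58786 = 149226.

149226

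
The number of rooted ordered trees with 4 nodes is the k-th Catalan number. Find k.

A rooted plane tree on 4 nodes has 3 edges, and such trees are counted by C_3.

3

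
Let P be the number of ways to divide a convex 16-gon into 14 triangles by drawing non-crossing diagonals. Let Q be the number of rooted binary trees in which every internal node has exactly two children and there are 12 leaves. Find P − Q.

2615654

Triangulations of a convex m-gon are counted by C_{m−2}; with m = 16 this is C_14. So P = C_14 = 2674440.
Full binary trees with 12 leaves have 12−1 = 11 internal nodes, so there are C_11 of them. So Q = C_11 = 58786.
P − Q = 2674440 − 58786 = 2615654.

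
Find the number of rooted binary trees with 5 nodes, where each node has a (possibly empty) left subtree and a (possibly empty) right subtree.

42

Binary trees (left/right distinguished) on n nodes are counted by C_n; here n = 5.
C_5 = 42.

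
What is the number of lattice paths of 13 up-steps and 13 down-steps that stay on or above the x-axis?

A Dyck path with 13 up-steps and 13 down-steps has semilength 13, so there are C_13 of them.
C_13 = C(26,13)/14 = 10400600/14 = 742900.

742900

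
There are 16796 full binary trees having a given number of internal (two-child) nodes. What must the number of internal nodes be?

10

Full binary trees with n internal nodes are counted by C_n; 16796 = C_10.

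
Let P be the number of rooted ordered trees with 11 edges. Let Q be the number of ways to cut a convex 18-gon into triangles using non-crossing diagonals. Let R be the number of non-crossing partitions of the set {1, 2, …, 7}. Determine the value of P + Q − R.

35416027

Rooted ordered trees with n edges are counted by C_n; here n = 11. So P = C_11 = 58786.
The number of triangulations of an 18-gon is the Catalan number C_16 (index = sides − 2). So Q = C_16 = 35357670.
Non-crossing partitions of an n-element set are counted by C_n; here n = 7. So R = C_7 = 429.
P + Q − R = 58786 + 35357670 − 429 = 35416027.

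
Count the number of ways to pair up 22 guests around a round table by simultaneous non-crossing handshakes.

With 22 = 2·11 people, non-crossing handshake pairings are non-crossing perfect matchings on a circle, counted by C_11.
C_11 = C(22,11)/12 = 705432/12 = 58786.

58786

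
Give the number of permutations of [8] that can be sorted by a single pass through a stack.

By Knuth's characterisation, the stack-sortable permutations of length 8 are the 231-avoiders, numbering C_8.
C_8 = C(16,8)/9 = 12870/9 = 1430.

1430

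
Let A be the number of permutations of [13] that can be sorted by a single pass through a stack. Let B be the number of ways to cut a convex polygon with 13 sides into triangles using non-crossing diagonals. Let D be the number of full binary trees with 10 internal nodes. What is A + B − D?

By Knuth's characterisation, the stack-sortable permutations of length 13 are the 231-avoiders, numbering C_13. So A = C_13 = 742900.
A convex 13-gon is triangulated into 11 triangles, and the number of such triangulations is the Catalan number C_{13−2} = C_11. So B = C_11 = 58786.
The number of full binary trees on 10 internal nodes is the Catalan number C_10. So D = C_10 = 16796.
A + B − D = 742900 + 58786 − 16796 = 784890.

784890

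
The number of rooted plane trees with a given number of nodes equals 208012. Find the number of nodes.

Rooted ordered trees on m nodes are counted by C_{m−1}. Since C_12 = 208012, the index is 12.
So the index is 12, and the number of nodes is 12 + 1 = 13.

13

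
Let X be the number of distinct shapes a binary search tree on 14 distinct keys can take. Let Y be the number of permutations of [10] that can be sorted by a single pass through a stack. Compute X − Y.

There are C_n binary search tree shapes on n keys; with n = 14 that is C_14. So X = C_14 = 2674440.
By Knuth's characterisation, the stack-sortable permutations of length 10 are the 231-avoiders, numbering C_10. So Y = C_10 = 16796.
X − Y = 2674440 − 16796 = 2657644.

2657644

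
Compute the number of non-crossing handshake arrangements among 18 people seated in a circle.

4862

With 18 = 2·9 people, non-crossing handshake pairings are non-crossing perfect matchings on a circle, counted by C_9.
C_9 = C(18,9)/10 = 48620/10 = 4862.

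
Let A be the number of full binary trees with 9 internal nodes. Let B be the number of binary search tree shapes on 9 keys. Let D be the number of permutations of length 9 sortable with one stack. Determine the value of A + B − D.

The number of full binary trees on 9 internal nodes is the Catalan number C_9. So A = C_9 = 4862.
Rooted binary trees with 9 nodes (each child slot possibly empty) number C_9. So B = C_9 = 4862.
Stack-sortable permutations are exactly the 231-avoiding ones, counted by C_n; here n = 9. So D = C_9 = 4862.
A + B − D = 4862 + 4862 − 4862 = 4862.

4862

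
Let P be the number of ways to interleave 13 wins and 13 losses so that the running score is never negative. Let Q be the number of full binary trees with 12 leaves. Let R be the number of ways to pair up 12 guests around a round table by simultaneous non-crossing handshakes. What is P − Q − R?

Reading a vote for the leader as '(' and for the other as ')' turns such a sequence into a balanced string of 13 pairs, so the count is C_13. So P = C_13 = 742900.
A full binary tree with L leaves has L−1 internal nodes and is counted by C_{L−1}; L = 12 gives C_11. So Q = C_11 = 58786.
With 12 = 2·6 people, non-crossing handshake pairings are non-crossing perfect matchings on a circle, counted by C_6. So R = C_6 = 132.
P − Q − R = 742900 − 58786 − 132 = 683982.

683982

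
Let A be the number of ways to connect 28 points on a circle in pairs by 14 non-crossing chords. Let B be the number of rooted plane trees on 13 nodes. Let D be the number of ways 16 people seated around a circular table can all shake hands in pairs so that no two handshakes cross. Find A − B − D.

2464998

Non-crossing perfect matchings of 2n points on a circle are counted by C_n; with 28 points, n = 14. So A = C_14 = 2674440.
Rooted ordered (plane) trees on m nodes have m−1 edges and are counted by C_{m−1}; m = 13 gives C_12. So B = C_12 = 208012.
With 16 = 2·8 people, non-crossing handshake pairings are non-crossing perfect matchings on a circle, counted by C_8. So D = C_8 = 1430.
A − B − D = 2674440 − 208012 − 1430 = 2464998.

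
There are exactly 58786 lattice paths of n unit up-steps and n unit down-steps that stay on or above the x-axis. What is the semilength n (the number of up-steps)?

11

Dyck paths of semilength n are counted by C_n, and C_11 = 58786.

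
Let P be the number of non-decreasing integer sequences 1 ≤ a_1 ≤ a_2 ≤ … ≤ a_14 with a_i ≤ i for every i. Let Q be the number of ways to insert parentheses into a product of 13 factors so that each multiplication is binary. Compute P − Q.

Weakly increasing sequences with a_i ≤ i biject with Dyck paths of semilength 14, so there are C_14. So P = C_14 = 2674440.
Ways to associate a product of 13 factors correspond to binary trees on 13 leaves, so the count is C_12. So Q = C_12 = 208012.
P − Q = 2674440 − 208012 = 2466428.

2466428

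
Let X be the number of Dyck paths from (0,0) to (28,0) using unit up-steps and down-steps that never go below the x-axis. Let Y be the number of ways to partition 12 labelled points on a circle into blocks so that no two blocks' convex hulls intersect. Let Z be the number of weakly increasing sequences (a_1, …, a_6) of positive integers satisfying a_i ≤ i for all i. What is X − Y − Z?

Paths of 14 up- and 14 down-steps that never dip below the axis are Dyck paths; their count is C_14. So X = C_14 = 2674440.
The non-crossing partitions of [12] form a lattice of size C_12. So Y = C_12 = 208012.
Weakly increasing sequences with a_i ≤ i biject with Dyck paths of semilength 6, so there are C_6. So Z = C_6 = 132.
X − Y − Z = 2674440 − 208012 − 132 = 2466296.

2466296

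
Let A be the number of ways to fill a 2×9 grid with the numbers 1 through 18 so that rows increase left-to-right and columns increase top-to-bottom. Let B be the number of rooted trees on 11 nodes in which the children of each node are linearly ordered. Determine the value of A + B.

21658

By the hook-length formula (or a Dyck-path bijection), SYT of shape 2×9 number C_9. So A = C_9 = 4862.
Rooted ordered (plane) trees on m nodes have m−1 edges and are counted by C_{m−1}; m = 11 gives C_10. So B = C_10 = 16796.
A + B = 4862 + 16796 = 21658.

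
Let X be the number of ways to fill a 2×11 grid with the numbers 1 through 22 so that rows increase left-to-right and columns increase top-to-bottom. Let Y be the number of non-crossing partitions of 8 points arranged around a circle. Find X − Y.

By the hook-length formula (or a Dyck-path bijection), SYT of shape 2×11 number C_11. So X = C_11 = 58786.
The non-crossing partitions of [8] form a lattice of size C_8. So Y = C_8 = 1430.
X − Y = 58786 − 1430 = 57356.

57356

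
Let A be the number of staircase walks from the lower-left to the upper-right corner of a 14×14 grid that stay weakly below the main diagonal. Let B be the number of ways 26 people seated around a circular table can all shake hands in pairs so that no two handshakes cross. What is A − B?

Sub-diagonal monotone paths from (0,0) to (14,14) biject with Dyck paths of semilength 14, giving C_14. So A = C_14 = 2674440.
Non-crossing handshake pairings of 2n people are counted by C_n; 26 people gives n = 13. So B = C_13 = 742900.
A − B = 2674440 − 742900 = 1931540.

1931540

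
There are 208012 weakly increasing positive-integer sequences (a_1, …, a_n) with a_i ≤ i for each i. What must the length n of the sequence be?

12

Such sub-staircase sequences of length n are counted by C_n. Since C_12 = 208012, the index is 12.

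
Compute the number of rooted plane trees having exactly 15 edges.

9694845

Rooted ordered trees with n edges are counted by C_n; here n = 15.
C_15 = C(30,15)/16 = 155117520/16 = 9694845.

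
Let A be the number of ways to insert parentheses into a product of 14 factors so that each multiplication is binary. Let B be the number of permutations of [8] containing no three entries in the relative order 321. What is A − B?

741470

Ways to associate a product of 14 factors correspond to binary trees on 14 leaves, so the count is C_13. So A = C_13 = 742900.
Permutations of [n] avoiding any single length-3 pattern are counted by C_n; here n = 8. So B = C_8 = 1430.
A − B = 742900 − 1430 = 741470.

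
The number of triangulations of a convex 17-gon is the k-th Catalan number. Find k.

The number of triangulations of a 17-gon is the Catalan number C_15 (index = sides − 2).

15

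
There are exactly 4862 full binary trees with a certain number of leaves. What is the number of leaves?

10

Full binary trees with L leaves are counted by C_{L−1}, and C_9 = 4862.
So the index is 9, and the number of leaves is 9 + 1 = 10.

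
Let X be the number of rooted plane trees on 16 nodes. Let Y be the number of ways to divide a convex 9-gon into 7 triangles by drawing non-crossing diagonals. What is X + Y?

9695274

A rooted plane tree on 16 nodes has 15 edges, and such trees are counted by C_15. So X = C_15 = 9694845.
A convex 9-gon is triangulated into 7 triangles, and the number of such triangulations is the Catalan number C_{9−2} = C_7. So Y = C_7 = 429.
X + Y = 9694845 + 429 = 9695274.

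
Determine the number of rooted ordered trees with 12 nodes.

Rooted ordered (plane) trees on m nodes have m−1 edges and are counted by C_{m−1}; m = 12 gives C_11.
C_11 = C(22,11)/12 = 705432/12 = 58786.

58786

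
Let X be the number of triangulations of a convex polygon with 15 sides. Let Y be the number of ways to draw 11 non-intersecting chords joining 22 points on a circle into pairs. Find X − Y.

684114

Triangulations of a convex m-gon are counted by C_{m−2}; with m = 15 this is C_13. So X = C_13 = 742900.
Non-crossing perfect matchings of 2n points on a circle are counted by C_n; with 22 points, n = 11. So Y = C_11 = 58786.
X − Y = 742900 − 58786 = 684114.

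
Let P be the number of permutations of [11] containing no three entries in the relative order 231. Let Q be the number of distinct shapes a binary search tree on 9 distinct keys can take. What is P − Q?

For any fixed pattern of length 3, the pattern-avoiding permutations of [11] number C_11. So P = C_11 = 58786.
Rooted binary trees with 9 nodes (each child slot possibly empty) number C_9. So Q = C_9 = 4862.
P − Q = 58786 − 4862 = 53924.

53924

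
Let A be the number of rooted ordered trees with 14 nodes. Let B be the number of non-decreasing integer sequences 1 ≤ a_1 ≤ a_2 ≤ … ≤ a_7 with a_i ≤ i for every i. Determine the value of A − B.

Rooted ordered (plane) trees on m nodes have m−1 edges and are counted by C_{m−1}; m = 14 gives C_13. So A = C_13 = 742900.
Such sub-staircase sequences of length n are counted by C_n; here n = 7. So B = C_7 = 429.
A − B = 742900 − 429 = 742471.

742471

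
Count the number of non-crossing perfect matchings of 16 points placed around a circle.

1430

Non-crossing perfect matchings of 2n points on a circle are counted by C_n; with 16 points, n = 8.
C_8 = C_7 · 2(2·7+1)/(7+2) = 429 · 30/9 = 1430.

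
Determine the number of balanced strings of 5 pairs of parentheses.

Balanced strings of n pairs of brackets are counted by C_n; here n = 5.
C_5 = 42.

42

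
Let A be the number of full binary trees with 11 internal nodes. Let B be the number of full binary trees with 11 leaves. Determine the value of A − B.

41990

Full binary trees with n internal nodes are counted by C_n; here n = 11. So A = C_11 = 58786.
Full binary trees with 11 leaves have 11−1 = 10 internal nodes, so there are C_10 of them. So B = C_10 = 16796.
A − B = 58786 − 16796 = 41990.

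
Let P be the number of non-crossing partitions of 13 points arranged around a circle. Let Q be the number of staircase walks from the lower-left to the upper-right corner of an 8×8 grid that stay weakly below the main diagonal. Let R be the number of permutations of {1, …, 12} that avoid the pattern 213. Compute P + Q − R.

536318

Non-crossing partitions of an n-element set are counted by C_n; here n = 13. So P = C_13 = 742900.
Monotone paths in an n×n grid that stay weakly below the diagonal are counted by C_n; here n = 8. So Q = C_8 = 1430.
Permutations of [n] avoiding any single length-3 pattern are counted by C_n; here n = 12. So R = C_12 = 208012.
P + Q − R = 742900 + 1430 − 208012 = 536318.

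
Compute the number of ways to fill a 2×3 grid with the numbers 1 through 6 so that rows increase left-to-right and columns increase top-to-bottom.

Standard Young tableaux of shape 2×n are counted by C_n; here n = 3.
C_3 = C(6,3)/4 = 20/4 = 5.

5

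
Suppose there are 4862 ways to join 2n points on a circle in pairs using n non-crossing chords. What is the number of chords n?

Non-crossing pairings of 2n points on a circle are counted by C_n, and C_9 = 4862.

9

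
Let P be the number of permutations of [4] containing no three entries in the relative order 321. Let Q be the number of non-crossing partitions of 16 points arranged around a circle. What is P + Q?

35357684

Permutations of [n] avoiding any single length-3 pattern are counted by C_n; here n = 4. So P = C_4 = 14.
The non-crossing partitions of [16] form a lattice of size C_16. So Q = C_16 = 35357670.
P + Q = 14 + 35357670 = 35357684.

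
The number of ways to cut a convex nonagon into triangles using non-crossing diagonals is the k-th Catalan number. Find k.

A convex 9-gon is triangulated into 7 triangles, and the number of such triangulations is the Catalan number C_{9−2} = C_7.

7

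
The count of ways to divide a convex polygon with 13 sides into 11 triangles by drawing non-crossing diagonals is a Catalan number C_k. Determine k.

A convex 13-gon is triangulated into 11 triangles, and the number of such triangulations is the Catalan number C_{13−2} = C_11.

11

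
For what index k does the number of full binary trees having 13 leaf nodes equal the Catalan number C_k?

Full binary trees with 13 leaves have 13−1 = 12 internal nodes, so there are C_12 of them.

12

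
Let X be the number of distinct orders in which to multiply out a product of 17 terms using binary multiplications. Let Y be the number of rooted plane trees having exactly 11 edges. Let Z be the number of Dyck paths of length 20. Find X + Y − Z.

Bracketing 17 factors into binary products is counted by C_{17−1} = C_16. So X = C_16 = 35357670.
Rooted ordered trees with n edges are counted by C_n; here n = 11. So Y = C_11 = 58786.
Dyck paths of semilength n (length 2n) are counted by C_n; here n = 10. So Z = C_10 = 16796.
X + Y − Z = 35357670 + 58786 − 16796 = 35399660.

35399660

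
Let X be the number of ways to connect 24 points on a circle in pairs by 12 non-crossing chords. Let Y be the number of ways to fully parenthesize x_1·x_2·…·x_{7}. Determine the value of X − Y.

207880

Pairing 24 circle points by 12 non-crossing chords gives C_12 matchings. So X = C_12 = 208012.
Parenthesizations of m factors correspond to full binary trees with m leaves, counted by C_{m−1}; m = 7 gives C_6. So Y = C_6 = 132.
X − Y = 208012 − 132 = 207880.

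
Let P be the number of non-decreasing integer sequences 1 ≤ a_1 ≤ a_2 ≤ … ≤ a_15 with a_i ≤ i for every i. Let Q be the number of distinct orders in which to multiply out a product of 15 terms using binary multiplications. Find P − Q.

7020405

Weakly increasing sequences with a_i ≤ i biject with Dyck paths of semilength 15, so there are C_15. So P = C_15 = 9694845.
Bracketing 15 factors into binary products is counted by C_{15−1} = C_14. So Q = C_14 = 2674440.
P − Q = 9694845 − 2674440 = 7020405.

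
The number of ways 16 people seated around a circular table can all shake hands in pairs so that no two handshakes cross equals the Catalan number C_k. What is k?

8

Non-crossing handshake pairings of 2n people are counted by C_n; 16 people gives n = 8.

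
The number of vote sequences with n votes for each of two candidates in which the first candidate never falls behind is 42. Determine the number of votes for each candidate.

5

Such ballot sequences with n votes each are counted by C_n, and C_5 = 42.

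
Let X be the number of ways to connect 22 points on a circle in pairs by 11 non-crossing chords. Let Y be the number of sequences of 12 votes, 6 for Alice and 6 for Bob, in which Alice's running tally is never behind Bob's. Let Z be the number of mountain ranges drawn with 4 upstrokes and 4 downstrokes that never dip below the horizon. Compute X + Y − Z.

Pairing 22 circle points by 11 non-crossing chords gives C_11 matchings. So X = C_11 = 58786.
Ballot sequences with n votes each where one side never trails are Dyck words, counted by C_n; here n = 6. So Y = C_6 = 132.
A Dyck path with 4 up-steps and 4 down-steps has semilength 4, so there are C_4 of them. So Z = C_4 = 14.
X + Y − Z = 58786 + 132 − 14 = 58904.

58904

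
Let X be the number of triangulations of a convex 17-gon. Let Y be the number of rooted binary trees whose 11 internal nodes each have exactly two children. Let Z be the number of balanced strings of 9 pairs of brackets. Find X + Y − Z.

A convex 17-gon is triangulated into 15 triangles, and the number of such triangulations is the Catalan number C_{17−2} = C_15. So X = C_15 = 9694845.
The number of full binary trees on 11 internal nodes is the Catalan number C_11. So Y = C_11 = 58786.
A balanced arrangement of 9 bracket pairs is a Dyck word of semilength 9, so the count is C_9. So Z = C_9 = 4862.
X + Y − Z = 9694845 + 58786 − 4862 = 9748769.

9748769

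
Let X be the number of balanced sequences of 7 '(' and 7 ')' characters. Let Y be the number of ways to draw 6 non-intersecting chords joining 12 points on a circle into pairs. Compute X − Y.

A balanced arrangement of 7 bracket pairs is a Dyck word of semilength 7, so the count is C_7. So X = C_7 = 429.
Pairing 12 circle points by 6 non-crossing chords gives C_6 matchings. So Y = C_6 = 132.
X − Y = 429 − 132 = 297.

297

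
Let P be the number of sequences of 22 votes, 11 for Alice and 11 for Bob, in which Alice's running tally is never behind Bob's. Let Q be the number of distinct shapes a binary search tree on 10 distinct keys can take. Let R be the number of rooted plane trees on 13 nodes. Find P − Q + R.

250002

Ballot sequences with n votes each where one side never trails are Dyck words, counted by C_n; here n = 11. So P = C_11 = 58786.
There are C_n binary search tree shapes on n keys; with n = 10 that is C_10. So Q = C_10 = 16796.
A rooted plane tree on 13 nodes has 12 edges, and such trees are counted by C_12. So R = C_12 = 208012.
P − Q + R = 58786 − 16796 + 208012 = 250002.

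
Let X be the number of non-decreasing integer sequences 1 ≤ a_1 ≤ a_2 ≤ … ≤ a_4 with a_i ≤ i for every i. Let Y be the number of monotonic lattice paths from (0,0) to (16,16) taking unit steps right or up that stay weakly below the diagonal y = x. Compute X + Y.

35357684

Such sub-staircase sequences of length n are counted by C_n; here n = 4. So X = C_4 = 14.
Sub-diagonal monotone paths from (0,0) to (16,16) biject with Dyck paths of semilength 16, giving C_16. So Y = C_16 = 35357670.
X + Y = 14 + 35357670 = 35357684.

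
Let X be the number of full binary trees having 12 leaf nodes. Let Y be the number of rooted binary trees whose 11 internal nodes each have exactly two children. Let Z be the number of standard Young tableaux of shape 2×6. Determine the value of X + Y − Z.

117440

Full binary trees with 12 leaves have 12−1 = 11 internal nodes, so there are C_11 of them. So X = C_11 = 58786.
The number of full binary trees on 11 internal nodes is the Catalan number C_11. So Y = C_11 = 58786.
By the hook-length formula (or a Dyck-path bijection), SYT of shape 2×6 number C_6. So Z = C_6 = 132.
X + Y − Z = 58786 + 58786 − 132 = 117440.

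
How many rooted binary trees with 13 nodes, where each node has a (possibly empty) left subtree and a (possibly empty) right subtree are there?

Binary trees (left/right distinguished) on n nodes are counted by C_n; here n = 13.
C_13 = C_12 · 2(2·12+1)/(12+2) = 208012 · 50/14 = 742900.

742900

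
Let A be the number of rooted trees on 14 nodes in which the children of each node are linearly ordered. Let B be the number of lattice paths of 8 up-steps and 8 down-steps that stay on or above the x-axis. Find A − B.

Rooted ordered (plane) trees on m nodes have m−1 edges and are counted by C_{m−1}; m = 14 gives C_13. So A = C_13 = 742900.
Dyck paths of semilength n (length 2n) are counted by C_n; here n = 8. So B = C_8 = 1430.
A − B = 742900 − 1430 = 741470.

741470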